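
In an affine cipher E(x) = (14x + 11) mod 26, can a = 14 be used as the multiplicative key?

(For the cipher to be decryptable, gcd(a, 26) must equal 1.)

Step 1: Compute gcd(14, 26).
Step 2: gcd(14, 26) = 2.
Since gcd = 2 != 1, 14 shares a common factor with 26, so it cannot be used.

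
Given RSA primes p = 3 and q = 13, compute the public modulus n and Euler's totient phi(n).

Step 1: n = p * q = 3 * 13 = 39.
Step 2: phi(n) = (p-1)(q-1) = 2 * 12 = 24.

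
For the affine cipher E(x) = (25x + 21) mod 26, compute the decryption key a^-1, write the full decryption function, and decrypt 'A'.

Step 1: Find a^-1, the modular inverse of 25 mod 26.
Step 2: We need 25 * a^-1 = 1 (mod 26).
Step 3: 25 * 25 = 625 = 24 * 26 + 1, so a^-1 = 25.
Step 4: D(y) = 25(y - 21) mod 26.
Step 5: Apply to 'A' (y = 0): D(0) = 25 * (0 - 21) mod 26 = 25 * -21 mod 26 = 21 -> 'V'.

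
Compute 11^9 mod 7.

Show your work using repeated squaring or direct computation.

Step 1: Compute 11^9 mod 7 step by step, reducing modulo 7 at each step.
  11^1 mod 7 = 4
  11^2 mod 7 = (4 * 11) mod 7 = 2
  11^3 mod 7 = (2 * 11) mod 7 = 1
  11^4 mod 7 = (1 * 11) mod 7 = 4
  11^5 mod 7 = (4 * 11) mod 7 = 2
  11^6 mod 7 = (2 * 11) mod 7 = 1
  11^7 mod 7 = (1 * 11) mod 7 = 4
  11^8 mod 7 = (4 * 11) mod 7 = 2
  11^9 mod 7 = (2 * 11) mod 7 = 1
Step 2: Result = 1.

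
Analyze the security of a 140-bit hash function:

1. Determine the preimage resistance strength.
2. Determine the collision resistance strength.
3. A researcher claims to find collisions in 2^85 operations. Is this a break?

Step 1: Preimage resistance requires brute-force of 2^140 operations.
Step 2: Collision resistance (birthday bound) = 2^(140/2) = 2^70.
Step 3: The claimed attack costs 2^85 operations.
Step 4: Since 2^85 >= 2^70, the claimed attack is no faster than the generic birthday attack, so this does not break collision resistance.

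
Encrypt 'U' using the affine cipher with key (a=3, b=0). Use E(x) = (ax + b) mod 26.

Step 1: Convert 'U' to number: x = 20.
Step 2: E(20) = (3 * 20 + 0) mod 26 = 60 mod 26 = 8.
Step 3: Convert 8 back to letter: I.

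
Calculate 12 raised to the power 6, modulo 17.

Step 1: Compute 12^6 mod 17 step by step, reducing modulo 17 at each step.
  12^1 mod 17 = 12
  12^2 mod 17 = (12 * 12) mod 17 = 8
  12^3 mod 17 = (8 * 12) mod 17 = 11
  12^4 mod 17 = (11 * 12) mod 17 = 13
  12^5 mod 17 = (13 * 12) mod 17 = 3
  12^6 mod 17 = (3 * 12) mod 17 = 2
Step 2: Result = 2.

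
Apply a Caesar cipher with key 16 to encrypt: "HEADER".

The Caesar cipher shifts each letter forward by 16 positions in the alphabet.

Step 1: For each letter, shift forward by 16 positions (mod 26).
  H (position 7) -> position (7+16) mod 26 = 23 -> X
  E (position 4) -> position (4+16) mod 26 = 20 -> U
  A (position 0) -> position (0+16) mod 26 = 16 -> Q
  D (position 3) -> position (3+16) mod 26 = 19 -> T
  E (position 4) -> position (4+16) mod 26 = 20 -> U
  R (position 17) -> position (17+16) mod 26 = 7 -> H
Result: XUQTUH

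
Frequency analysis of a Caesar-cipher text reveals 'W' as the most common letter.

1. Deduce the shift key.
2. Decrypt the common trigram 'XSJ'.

Step 1: In English, 'E' is the most frequent letter (12.7%).
Step 2: The most frequent ciphertext letter is 'W' (position 22).
Step 3: Shift = (22 - 4) mod 26 = 18.
Step 4: Decrypt 'XSJ' by shifting back 18:
  X -> F
  S -> A
  J -> R
Step 5: 'XSJ' decrypts to 'FAR'.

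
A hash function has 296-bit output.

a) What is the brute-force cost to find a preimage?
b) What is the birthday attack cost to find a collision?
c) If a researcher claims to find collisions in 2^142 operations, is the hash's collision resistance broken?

Step 1: Preimage resistance requires brute-force of 2^296 operations.
Step 2: Collision resistance (birthday bound) = 2^(296/2) = 2^148.
Step 3: The claimed attack costs 2^142 operations.
Step 4: Since 2^142 < 2^148, the claimed attack beats the generic birthday bound, so collision resistance is broken.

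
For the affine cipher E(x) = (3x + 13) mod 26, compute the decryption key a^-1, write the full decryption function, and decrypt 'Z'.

Step 1: Find a^-1, the modular inverse of 3 mod 26.
Step 2: We need 3 * a^-1 = 1 (mod 26).
Step 3: 3 * 9 = 27 = 1 * 26 + 1, so a^-1 = 9.
Step 4: D(y) = 9(y - 13) mod 26.
Step 5: Apply to 'Z' (y = 25): D(25) = 9 * (25 - 13) mod 26 = 9 * 12 mod 26 = 4 -> 'E'.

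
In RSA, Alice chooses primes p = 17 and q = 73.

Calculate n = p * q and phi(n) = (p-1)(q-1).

Step 1: n = p * q = 17 * 73 = 1241.
Step 2: phi(n) = (p-1)(q-1) = 16 * 72 = 1152.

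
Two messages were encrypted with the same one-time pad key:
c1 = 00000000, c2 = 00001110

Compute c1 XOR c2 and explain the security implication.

Step 1: c1 XOR c2 = (m1 XOR k) XOR (m2 XOR k).
Step 2: By XOR associativity/commutativity: = m1 XOR m2 XOR k XOR k = m1 XOR m2.
Step 3: 00000000 XOR 00001110 = 00001110 = 14.
Step 4: The key cancels out! An attacker learns m1 XOR m2 = 14, revealing the relationship between plaintexts.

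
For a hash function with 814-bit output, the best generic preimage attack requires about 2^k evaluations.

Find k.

Step 1: The hash has a 814-bit output.
Step 2: Preimage resistance means: given a digest h(x), it should be infeasible to find any input that hashes to it.
With a 814-bit output there are 2^814 possible digests, so a generic brute-force preimage search costs about 2^814 evaluations.
Step 3: Security level = 814 bits.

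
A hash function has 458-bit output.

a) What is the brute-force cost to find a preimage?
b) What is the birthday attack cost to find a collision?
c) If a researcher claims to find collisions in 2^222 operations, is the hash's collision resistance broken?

Step 1: Preimage resistance requires brute-force of 2^458 operations.
Step 2: Collision resistance (birthday bound) = 2^(458/2) = 2^229.
Step 3: The claimed attack costs 2^222 operations.
Step 4: Since 2^222 < 2^229, the claimed attack beats the generic birthday bound, so collision resistance is broken.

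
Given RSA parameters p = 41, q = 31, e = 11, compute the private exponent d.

Step 1: n = 41 * 31 = 1271.
Step 2: phi(n) = 40 * 30 = 1200.
Step 3: Find d such that 11 * d = 1 (mod 1200).
Step 4: d = 11^(-1) mod 1200 = 1091.
Verification: 11 * 1091 = 12001 = 10 * 1200 + 1.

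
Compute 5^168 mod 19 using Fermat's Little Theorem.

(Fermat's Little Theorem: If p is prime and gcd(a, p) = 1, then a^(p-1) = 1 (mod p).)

Step 1: Since 19 is prime, by Fermat's Little Theorem: 5^18 = 1 (mod 19).
Step 2: Reduce exponent: 168 mod 18 = 6.
Step 3: So 5^168 = 5^6 (mod 19).
Step 4: 5^6 mod 19 = 7.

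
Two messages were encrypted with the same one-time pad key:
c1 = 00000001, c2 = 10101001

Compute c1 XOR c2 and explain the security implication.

Step 1: c1 XOR c2 = (m1 XOR k) XOR (m2 XOR k).
Step 2: By XOR associativity/commutativity: = m1 XOR m2 XOR k XOR k = m1 XOR m2.
Step 3: 00000001 XOR 10101001 = 10101000 = 168.
Step 4: The key cancels out! An attacker learns m1 XOR m2 = 168, revealing the relationship between plaintexts.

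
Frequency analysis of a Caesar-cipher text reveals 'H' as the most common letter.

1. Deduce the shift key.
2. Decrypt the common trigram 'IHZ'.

Step 1: In English, 'E' is the most frequent letter (12.7%).
Step 2: The most frequent ciphertext letter is 'H' (position 7).
Step 3: Shift = (7 - 4) mod 26 = 3.
Step 4: Decrypt 'IHZ' by shifting back 3:
  I -> F
  H -> E
  Z -> W
Step 5: 'IHZ' decrypts to 'FEW'.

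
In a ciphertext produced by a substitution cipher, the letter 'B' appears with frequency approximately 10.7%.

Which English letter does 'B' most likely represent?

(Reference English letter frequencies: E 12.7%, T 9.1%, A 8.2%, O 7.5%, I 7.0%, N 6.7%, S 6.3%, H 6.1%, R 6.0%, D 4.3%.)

Step 1: The observed frequency is 10.7%.
Step 2: Compare with English frequencies:
  E: 12.7% (difference: 2.0%)
  T: 9.1% (difference: 1.6%) <-- closest
  A: 8.2% (difference: 2.5%)
  O: 7.5% (difference: 3.2%)
  I: 7.0% (difference: 3.7%)
  N: 6.7% (difference: 4.0%)
  S: 6.3% (difference: 4.4%)
  H: 6.1% (difference: 4.6%)
  R: 6.0% (difference: 4.7%)
  D: 4.3% (difference: 6.4%)
Step 3: 'B' most likely represents 'T' (frequency 9.1%).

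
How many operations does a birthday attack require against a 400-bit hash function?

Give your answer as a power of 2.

Step 1: The birthday paradox gives collision probability ~50% after sqrt(2^n) = 2^(n/2) hashes.
Step 2: For 400-bit output: 2^(400/2) = 2^200.
Step 3: Approximately 2^200 hash computations needed.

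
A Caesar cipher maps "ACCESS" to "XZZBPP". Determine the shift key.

Step 1: Compare first letters: A (position 0) -> X (position 23).
Step 2: Shift = (23 - 0) mod 26 = 23.
The shift value is 23.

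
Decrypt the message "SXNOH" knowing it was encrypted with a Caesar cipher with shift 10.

Step 1: Reverse the shift by subtracting 10 from each letter position.
  S (position 18) -> position (18-10) mod 26 = 8 -> I
  X (position 23) -> position (23-10) mod 26 = 13 -> N
  N (position 13) -> position (13-10) mod 26 = 3 -> D
  O (position 14) -> position (14-10) mod 26 = 4 -> E
  H (position 7) -> position (7-10) mod 26 = 23 -> X
Decrypted message: INDEX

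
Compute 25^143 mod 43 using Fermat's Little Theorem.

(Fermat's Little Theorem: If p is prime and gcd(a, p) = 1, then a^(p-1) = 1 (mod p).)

Step 1: Since 43 is prime, by Fermat's Little Theorem: 25^42 = 1 (mod 43).
Step 2: Reduce exponent: 143 mod 42 = 17.
Step 3: So 25^143 = 25^17 (mod 43).
Step 4: 25^17 mod 43 = 10.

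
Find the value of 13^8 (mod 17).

Step 1: Compute 13^8 mod 17 step by step, reducing modulo 17 at each step.
  13^1 mod 17 = 13
  13^2 mod 17 = (13 * 13) mod 17 = 16
  13^3 mod 17 = (16 * 13) mod 17 = 4
  13^4 mod 17 = (4 * 13) mod 17 = 1
  13^5 mod 17 = (1 * 13) mod 17 = 13
  13^6 mod 17 = (13 * 13) mod 17 = 16
  13^7 mod 17 = (16 * 13) mod 17 = 4
  13^8 mod 17 = (4 * 13) mod 17 = 1
Step 2: Result = 1.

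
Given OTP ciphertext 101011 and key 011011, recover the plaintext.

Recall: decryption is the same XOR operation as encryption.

Step 1: XOR ciphertext with key:
  Ciphertext: 101011
  Key:        011011
  XOR:        110000
Step 2: Plaintext = 110000 = 48 in decimal.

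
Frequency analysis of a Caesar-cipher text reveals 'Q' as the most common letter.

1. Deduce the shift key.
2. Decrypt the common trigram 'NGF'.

Step 1: In English, 'E' is the most frequent letter (12.7%).
Step 2: The most frequent ciphertext letter is 'Q' (position 16).
Step 3: Shift = (16 - 4) mod 26 = 12.
Step 4: Decrypt 'NGF' by shifting back 12:
  N -> B
  G -> U
  F -> T
Step 5: 'NGF' decrypts to 'BUT'.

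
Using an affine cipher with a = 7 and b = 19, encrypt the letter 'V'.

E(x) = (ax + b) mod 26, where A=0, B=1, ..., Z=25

Step 1: Convert 'V' to number: x = 21.
Step 2: E(21) = (7 * 21 + 19) mod 26 = 166 mod 26 = 10.
Step 3: Convert 10 back to letter: K.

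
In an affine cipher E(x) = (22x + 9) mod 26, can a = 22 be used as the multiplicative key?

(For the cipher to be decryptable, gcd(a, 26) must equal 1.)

Step 1: Compute gcd(22, 26).
Step 2: gcd(22, 26) = 2.
Since gcd = 2 != 1, 22 shares a common factor with 26, so it cannot be used.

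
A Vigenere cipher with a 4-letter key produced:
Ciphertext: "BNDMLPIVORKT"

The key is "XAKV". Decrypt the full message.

Step 1: Key 'XAKV' has length 4. Extended key: XAKVXAKVXAKV
Step 2: Decrypt each position:
  B(1) - X(23) = 4 = E
  N(13) - A(0) = 13 = N
  D(3) - K(10) = 19 = T
  M(12) - V(21) = 17 = R
  L(11) - X(23) = 14 = O
  P(15) - A(0) = 15 = P
  I(8) - K(10) = 24 = Y
  V(21) - V(21) = 0 = A
  O(14) - X(23) = 17 = R
  R(17) - A(0) = 17 = R
  K(10) - K(10) = 0 = A
  T(19) - V(21) = 24 = Y
Plaintext: ENTROPYARRAY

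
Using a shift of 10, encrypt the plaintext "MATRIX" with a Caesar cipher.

Step 1: For each letter, shift forward by 10 positions (mod 26).
  M (position 12) -> position (12+10) mod 26 = 22 -> W
  A (position 0) -> position (0+10) mod 26 = 10 -> K
  T (position 19) -> position (19+10) mod 26 = 3 -> D
  R (position 17) -> position (17+10) mod 26 = 1 -> B
  I (position 8) -> position (8+10) mod 26 = 18 -> S
  X (position 23) -> position (23+10) mod 26 = 7 -> H
Result: WKDBSH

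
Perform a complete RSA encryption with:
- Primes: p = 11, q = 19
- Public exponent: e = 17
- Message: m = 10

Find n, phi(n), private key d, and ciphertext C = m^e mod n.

Step 1: n = 11 * 19 = 209.
Step 2: phi(n) = (11-1)(19-1) = 10 * 18 = 180.
Step 3: Find d = 17^(-1) mod 180 = 53.
  Verify: 17 * 53 = 901 = 1 (mod 180).
Step 4: C = 10^17 mod 209 = 21.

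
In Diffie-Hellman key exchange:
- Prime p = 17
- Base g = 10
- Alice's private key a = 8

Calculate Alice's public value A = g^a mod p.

Step 1: A = g^a mod p = 10^8 mod 17.
  10^1 mod 17 = 10
  10^2 mod 17 = (10 * 10) mod 17 = 15
  10^3 mod 17 = (15 * 10) mod 17 = 14
  10^4 mod 17 = (14 * 10) mod 17 = 4
  10^5 mod 17 = (4 * 10) mod 17 = 6
  10^6 mod 17 = (6 * 10) mod 17 = 9
  10^7 mod 17 = (9 * 10) mod 17 = 5
  10^8 mod 17 = (5 * 10) mod 17 = 16
Result: A = 16.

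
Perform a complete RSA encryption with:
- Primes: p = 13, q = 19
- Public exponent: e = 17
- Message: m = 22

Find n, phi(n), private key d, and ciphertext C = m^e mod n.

Step 1: n = 13 * 19 = 247.
Step 2: phi(n) = (13-1)(19-1) = 12 * 18 = 216.
Step 3: Find d = 17^(-1) mod 216 = 89.
  Verify: 17 * 89 = 1513 = 1 (mod 216).
Step 4: C = 22^17 mod 247 = 146.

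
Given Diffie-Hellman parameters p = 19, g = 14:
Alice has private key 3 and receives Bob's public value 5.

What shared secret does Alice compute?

Step 1: s = B^a mod p = 5^3 mod 19.
  5^1 mod 19 = 5
  5^2 mod 19 = (5 * 5) mod 19 = 6
  5^3 mod 19 = (6 * 5) mod 19 = 11
Result: shared secret = 11.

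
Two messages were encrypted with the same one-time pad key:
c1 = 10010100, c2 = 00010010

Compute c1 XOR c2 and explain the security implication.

Step 1: c1 XOR c2 = (m1 XOR k) XOR (m2 XOR k).
Step 2: By XOR associativity/commutativity: = m1 XOR m2 XOR k XOR k = m1 XOR m2.
Step 3: 10010100 XOR 00010010 = 10000110 = 134.
Step 4: The key cancels out! An attacker learns m1 XOR m2 = 134, revealing the relationship between plaintexts.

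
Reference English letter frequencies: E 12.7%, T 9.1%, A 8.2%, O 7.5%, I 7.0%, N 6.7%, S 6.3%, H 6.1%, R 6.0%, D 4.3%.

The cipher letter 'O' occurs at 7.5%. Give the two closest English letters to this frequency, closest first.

Step 1: Observed frequency of 'O' is 7.5%.
Step 2: Compute distances to each reference frequency and sort:
  O (7.5%): difference = 0.0% <-- BEST
  I (7.0%): difference = 0.5% <-- RUNNER-UP
  A (8.2%): difference = 0.7%
  N (6.7%): difference = 0.8%
  S (6.3%): difference = 1.2%
Step 3: Most likely is 'O' (7.5%, diff 0.0%); second most likely is 'I' (7.0%, diff 0.5%).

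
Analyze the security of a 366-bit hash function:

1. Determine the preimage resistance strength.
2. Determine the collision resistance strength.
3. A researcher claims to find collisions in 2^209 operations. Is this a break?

Step 1: Preimage resistance requires brute-force of 2^366 operations.
Step 2: Collision resistance (birthday bound) = 2^(366/2) = 2^183.
Step 3: The claimed attack costs 2^209 operations.
Step 4: Since 2^209 >= 2^183, the claimed attack is no faster than the generic birthday attack, so this does not break collision resistance.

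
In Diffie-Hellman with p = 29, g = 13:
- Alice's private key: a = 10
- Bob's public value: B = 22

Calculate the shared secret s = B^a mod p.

Step 1: s = B^a mod p = 22^10 mod 29.
  22^1 mod 29 = 22
  22^2 mod 29 = (22 * 22) mod 29 = 20
  22^3 mod 29 = (20 * 22) mod 29 = 5
  22^4 mod 29 = (5 * 22) mod 29 = 23
  22^5 mod 29 = (23 * 22) mod 29 = 13
  22^6 mod 29 = (13 * 22) mod 29 = 25
  22^7 mod 29 = (25 * 22) mod 29 = 28
  22^8 mod 29 = (28 * 22) mod 29 = 7
  22^9 mod 29 = (7 * 22) mod 29 = 9
  22^10 mod 29 = (9 * 22) mod 29 = 24
Result: shared secret = 24.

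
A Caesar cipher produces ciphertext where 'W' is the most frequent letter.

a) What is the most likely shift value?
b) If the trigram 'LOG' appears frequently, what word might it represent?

Step 1: In English, 'E' is the most frequent letter (12.7%).
Step 2: The most frequent ciphertext letter is 'W' (position 22).
Step 3: Shift = (22 - 4) mod 26 = 18.
Step 4: Decrypt 'LOG' by shifting back 18:
  L -> T
  O -> W
  G -> O
Step 5: 'LOG' decrypts to 'TWO'.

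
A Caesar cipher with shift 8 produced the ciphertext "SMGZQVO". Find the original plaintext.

Step 1: Reverse the shift by subtracting 8 from each letter position.
  S (position 18) -> position (18-8) mod 26 = 10 -> K
  M (position 12) -> position (12-8) mod 26 = 4 -> E
  G (position 6) -> position (6-8) mod 26 = 24 -> Y
  Z (position 25) -> position (25-8) mod 26 = 17 -> R
  Q (position 16) -> position (16-8) mod 26 = 8 -> I
  V (position 21) -> position (21-8) mod 26 = 13 -> N
  O (position 14) -> position (14-8) mod 26 = 6 -> G
Decrypted message: KEYRING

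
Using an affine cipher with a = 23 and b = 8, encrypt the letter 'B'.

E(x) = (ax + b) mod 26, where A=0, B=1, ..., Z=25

Step 1: Convert 'B' to number: x = 1.
Step 2: E(1) = (23 * 1 + 8) mod 26 = 31 mod 26 = 5.
Step 3: Convert 5 back to letter: F.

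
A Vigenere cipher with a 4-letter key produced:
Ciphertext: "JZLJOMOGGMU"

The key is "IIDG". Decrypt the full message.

Step 1: Key 'IIDG' has length 4. Extended key: IIDGIIDGIID
Step 2: Decrypt each position:
  J(9) - I(8) = 1 = B
  Z(25) - I(8) = 17 = R
  L(11) - D(3) = 8 = I
  J(9) - G(6) = 3 = D
  O(14) - I(8) = 6 = G
  M(12) - I(8) = 4 = E
  O(14) - D(3) = 11 = L
  G(6) - G(6) = 0 = A
  G(6) - I(8) = 24 = Y
  M(12) - I(8) = 4 = E
  U(20) - D(3) = 17 = R
Plaintext: BRIDGELAYER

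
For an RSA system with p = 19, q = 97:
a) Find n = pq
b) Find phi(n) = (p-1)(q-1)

Step 1: n = p * q = 19 * 97 = 1843.
Step 2: phi(n) = (p-1)(q-1) = 18 * 96 = 1728.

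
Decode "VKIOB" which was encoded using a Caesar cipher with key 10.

Step 1: Reverse the shift by subtracting 10 from each letter position.
  V (position 21) -> position (21-10) mod 26 = 11 -> L
  K (position 10) -> position (10-10) mod 26 = 0 -> A
  I (position 8) -> position (8-10) mod 26 = 24 -> Y
  O (position 14) -> position (14-10) mod 26 = 4 -> E
  B (position 1) -> position (1-10) mod 26 = 17 -> R
Decrypted message: LAYER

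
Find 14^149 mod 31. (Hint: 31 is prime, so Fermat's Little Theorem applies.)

Step 1: Since 31 is prime, by Fermat's Little Theorem: 14^30 = 1 (mod 31).
Step 2: Reduce exponent: 149 mod 30 = 29.
Step 3: So 14^149 = 14^29 (mod 31).
Step 4: 14^29 mod 31 = 20.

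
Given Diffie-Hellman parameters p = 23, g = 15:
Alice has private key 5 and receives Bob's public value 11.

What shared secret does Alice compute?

Step 1: s = B^a mod p = 11^5 mod 23.
  11^1 mod 23 = 11
  11^2 mod 23 = (11 * 11) mod 23 = 6
  11^3 mod 23 = (6 * 11) mod 23 = 20
  11^4 mod 23 = (20 * 11) mod 23 = 13
  11^5 mod 23 = (13 * 11) mod 23 = 5
Result: shared secret = 5.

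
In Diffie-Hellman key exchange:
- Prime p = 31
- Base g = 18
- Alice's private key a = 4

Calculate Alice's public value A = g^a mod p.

Step 1: A = g^a mod p = 18^4 mod 31.
  18^1 mod 31 = 18
  18^2 mod 31 = (18 * 18) mod 31 = 14
  18^3 mod 31 = (14 * 18) mod 31 = 4
  18^4 mod 31 = (4 * 18) mod 31 = 10
Result: A = 10.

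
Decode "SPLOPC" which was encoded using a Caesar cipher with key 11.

Step 1: Reverse the shift by subtracting 11 from each letter position.
  S (position 18) -> position (18-11) mod 26 = 7 -> H
  P (position 15) -> position (15-11) mod 26 = 4 -> E
  L (position 11) -> position (11-11) mod 26 = 0 -> A
  O (position 14) -> position (14-11) mod 26 = 3 -> D
  P (position 15) -> position (15-11) mod 26 = 4 -> E
  C (position 2) -> position (2-11) mod 26 = 17 -> R
Decrypted message: HEADER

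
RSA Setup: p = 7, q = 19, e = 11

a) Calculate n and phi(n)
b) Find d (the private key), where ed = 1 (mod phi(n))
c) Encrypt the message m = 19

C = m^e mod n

Step 1: n = 7 * 19 = 133.
Step 2: phi(n) = (7-1)(19-1) = 6 * 18 = 108.
Step 3: Find d = 11^(-1) mod 108 = 59.
  Verify: 11 * 59 = 649 = 1 (mod 108).
Step 4: C = 19^11 mod 133 = 38.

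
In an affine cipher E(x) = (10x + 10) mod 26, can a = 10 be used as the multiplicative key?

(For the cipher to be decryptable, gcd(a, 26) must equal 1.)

Step 1: Compute gcd(10, 26).
Step 2: gcd(10, 26) = 2.
Since gcd = 2 != 1, 10 shares a common factor with 26, so it cannot be used.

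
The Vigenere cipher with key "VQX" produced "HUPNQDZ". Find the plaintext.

Step 1: Extend key: VQXVQXV
Step 2: Decrypt each letter (c - k) mod 26:
  H(7) - V(21) = (7-21) mod 26 = 12 = M
  U(20) - Q(16) = (20-16) mod 26 = 4 = E
  P(15) - X(23) = (15-23) mod 26 = 18 = S
  N(13) - V(21) = (13-21) mod 26 = 18 = S
  Q(16) - Q(16) = (16-16) mod 26 = 0 = A
  D(3) - X(23) = (3-23) mod 26 = 6 = G
  Z(25) - V(21) = (25-21) mod 26 = 4 = E
Plaintext: MESSAGE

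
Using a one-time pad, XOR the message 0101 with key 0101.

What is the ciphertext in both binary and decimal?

Step 1: Write out the XOR operation bit by bit:
  Message: 0101
  Key:     0101
  XOR:     0000
Step 2: Convert to decimal: 0000 = 0.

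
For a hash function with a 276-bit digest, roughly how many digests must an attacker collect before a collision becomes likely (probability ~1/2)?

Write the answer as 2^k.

Step 1: The birthday paradox gives collision probability ~50% after sqrt(2^n) = 2^(n/2) hashes.
Step 2: For 276-bit output: 2^(276/2) = 2^138.
Step 3: Approximately 2^138 hash computations needed.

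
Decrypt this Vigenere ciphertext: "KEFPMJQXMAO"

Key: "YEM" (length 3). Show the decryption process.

Step 1: Key 'YEM' has length 3. Extended key: YEMYEMYEMYE
Step 2: Decrypt each position:
  K(10) - Y(24) = 12 = M
  E(4) - E(4) = 0 = A
  F(5) - M(12) = 19 = T
  P(15) - Y(24) = 17 = R
  M(12) - E(4) = 8 = I
  J(9) - M(12) = 23 = X
  Q(16) - Y(24) = 18 = S
  X(23) - E(4) = 19 = T
  M(12) - M(12) = 0 = A
  A(0) - Y(24) = 2 = C
  O(14) - E(4) = 10 = K
Plaintext: MATRIXSTACK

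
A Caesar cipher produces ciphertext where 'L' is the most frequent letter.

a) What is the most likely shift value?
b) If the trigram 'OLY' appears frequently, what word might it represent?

Step 1: In English, 'E' is the most frequent letter (12.7%).
Step 2: The most frequent ciphertext letter is 'L' (position 11).
Step 3: Shift = (11 - 4) mod 26 = 7.
Step 4: Decrypt 'OLY' by shifting back 7:
  O -> H
  L -> E
  Y -> R
Step 5: 'OLY' decrypts to 'HER'.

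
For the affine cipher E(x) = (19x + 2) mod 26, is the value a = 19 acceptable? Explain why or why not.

Step 1: Compute gcd(19, 26).
Step 2: gcd(19, 26) = 1.
Since gcd = 1, 19 is coprime with 26, so it is a valid key.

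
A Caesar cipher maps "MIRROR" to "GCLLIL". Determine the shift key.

Step 1: Compare first letters: M (position 12) -> G (position 6).
Step 2: Shift = (6 - 12) mod 26 = 20.
The shift value is 20.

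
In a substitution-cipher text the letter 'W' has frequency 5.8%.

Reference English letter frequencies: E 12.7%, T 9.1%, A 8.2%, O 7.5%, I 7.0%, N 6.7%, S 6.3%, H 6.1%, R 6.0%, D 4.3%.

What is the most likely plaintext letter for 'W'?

Step 1: The observed frequency is 5.8%.
Step 2: Compare with English frequencies:
  E: 12.7% (difference: 6.9%)
  T: 9.1% (difference: 3.3%)
  A: 8.2% (difference: 2.4%)
  O: 7.5% (difference: 1.7%)
  I: 7.0% (difference: 1.2%)
  N: 6.7% (difference: 0.9%)
  S: 6.3% (difference: 0.5%)
  H: 6.1% (difference: 0.3%)
  R: 6.0% (difference: 0.2%) <-- closest
  D: 4.3% (difference: 1.5%)
Step 3: 'W' most likely represents 'R' (frequency 6.0%).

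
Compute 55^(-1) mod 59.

Step 1: We need x such that 55 * x = 1 (mod 59).
Step 2: Using the extended Euclidean algorithm or trial:
  55 * 44 = 2420 = 41 * 59 + 1.
Step 3: Since 2420 mod 59 = 1, the inverse is x = 44.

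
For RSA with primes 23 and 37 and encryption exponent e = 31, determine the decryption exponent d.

Step 1: n = 23 * 37 = 851.
Step 2: phi(n) = 22 * 36 = 792.
Step 3: Find d such that 31 * d = 1 (mod 792).
Step 4: d = 31^(-1) mod 792 = 511.
Verification: 31 * 511 = 15841 = 20 * 792 + 1.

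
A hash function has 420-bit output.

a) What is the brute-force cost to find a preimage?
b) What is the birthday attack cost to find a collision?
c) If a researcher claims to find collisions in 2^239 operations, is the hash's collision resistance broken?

Step 1: Preimage resistance requires brute-force of 2^420 operations.
Step 2: Collision resistance (birthday bound) = 2^(420/2) = 2^210.
Step 3: The claimed attack costs 2^239 operations.
Step 4: Since 2^239 >= 2^210, the claimed attack is no faster than the generic birthday attack, so this does not break collision resistance.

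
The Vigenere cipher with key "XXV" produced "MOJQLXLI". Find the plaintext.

Step 1: Extend key: XXVXXVXX
Step 2: Decrypt each letter (c - k) mod 26:
  M(12) - X(23) = (12-23) mod 26 = 15 = P
  O(14) - X(23) = (14-23) mod 26 = 17 = R
  J(9) - V(21) = (9-21) mod 26 = 14 = O
  Q(16) - X(23) = (16-23) mod 26 = 19 = T
  L(11) - X(23) = (11-23) mod 26 = 14 = O
  X(23) - V(21) = (23-21) mod 26 = 2 = C
  L(11) - X(23) = (11-23) mod 26 = 14 = O
  I(8) - X(23) = (8-23) mod 26 = 11 = L
Plaintext: PROTOCOL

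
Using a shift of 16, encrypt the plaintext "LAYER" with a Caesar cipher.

Step 1: For each letter, shift forward by 16 positions (mod 26).
  L (position 11) -> position (11+16) mod 26 = 1 -> B
  A (position 0) -> position (0+16) mod 26 = 16 -> Q
  Y (position 24) -> position (24+16) mod 26 = 14 -> O
  E (position 4) -> position (4+16) mod 26 = 20 -> U
  R (position 17) -> position (17+16) mod 26 = 7 -> H
Result: BQOUH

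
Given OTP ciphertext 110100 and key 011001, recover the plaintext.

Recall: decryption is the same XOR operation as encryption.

Step 1: XOR ciphertext with key:
  Ciphertext: 110100
  Key:        011001
  XOR:        101101
Step 2: Plaintext = 101101 = 45 in decimal.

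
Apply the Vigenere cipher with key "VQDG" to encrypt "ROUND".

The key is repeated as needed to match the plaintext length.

Step 1: Repeat key to match plaintext length:
  Plaintext: ROUND
  Key:       VQDGV
Step 2: Encrypt each letter:
  R(17) + V(21) = (17+21) mod 26 = 12 = M
  O(14) + Q(16) = (14+16) mod 26 = 4 = E
  U(20) + D(3) = (20+3) mod 26 = 23 = X
  N(13) + G(6) = (13+6) mod 26 = 19 = T
  D(3) + V(21) = (3+21) mod 26 = 24 = Y
Ciphertext: MEXTY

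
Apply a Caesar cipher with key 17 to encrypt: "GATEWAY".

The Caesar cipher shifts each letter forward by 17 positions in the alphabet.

Step 1: For each letter, shift forward by 17 positions (mod 26).
  G (position 6) -> position (6+17) mod 26 = 23 -> X
  A (position 0) -> position (0+17) mod 26 = 17 -> R
  T (position 19) -> position (19+17) mod 26 = 10 -> K
  E (position 4) -> position (4+17) mod 26 = 21 -> V
  W (position 22) -> position (22+17) mod 26 = 13 -> N
  A (position 0) -> position (0+17) mod 26 = 17 -> R
  Y (position 24) -> position (24+17) mod 26 = 15 -> P
Result: XRKVNRP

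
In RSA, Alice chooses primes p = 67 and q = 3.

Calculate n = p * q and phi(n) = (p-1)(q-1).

Step 1: n = p * q = 67 * 3 = 201.
Step 2: phi(n) = (p-1)(q-1) = 66 * 2 = 132.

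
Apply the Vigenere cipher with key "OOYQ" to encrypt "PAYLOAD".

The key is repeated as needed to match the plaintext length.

Step 1: Repeat key to match plaintext length:
  Plaintext: PAYLOAD
  Key:       OOYQOOY
Step 2: Encrypt each letter:
  P(15) + O(14) = (15+14) mod 26 = 3 = D
  A(0) + O(14) = (0+14) mod 26 = 14 = O
  Y(24) + Y(24) = (24+24) mod 26 = 22 = W
  L(11) + Q(16) = (11+16) mod 26 = 1 = B
  O(14) + O(14) = (14+14) mod 26 = 2 = C
  A(0) + O(14) = (0+14) mod 26 = 14 = O
  D(3) + Y(24) = (3+24) mod 26 = 1 = B
Ciphertext: DOWBCOB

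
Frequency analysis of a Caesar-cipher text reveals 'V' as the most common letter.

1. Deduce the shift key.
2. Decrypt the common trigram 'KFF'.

Step 1: In English, 'E' is the most frequent letter (12.7%).
Step 2: The most frequent ciphertext letter is 'V' (position 21).
Step 3: Shift = (21 - 4) mod 26 = 17.
Step 4: Decrypt 'KFF' by shifting back 17:
  K -> T
  F -> O
  F -> O
Step 5: 'KFF' decrypts to 'TOO'.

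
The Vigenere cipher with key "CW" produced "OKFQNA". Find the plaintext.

Step 1: Extend key: CWCWCW
Step 2: Decrypt each letter (c - k) mod 26:
  O(14) - C(2) = (14-2) mod 26 = 12 = M
  K(10) - W(22) = (10-22) mod 26 = 14 = O
  F(5) - C(2) = (5-2) mod 26 = 3 = D
  Q(16) - W(22) = (16-22) mod 26 = 20 = U
  N(13) - C(2) = (13-2) mod 26 = 11 = L
  A(0) - W(22) = (0-22) mod 26 = 4 = E
Plaintext: MODULE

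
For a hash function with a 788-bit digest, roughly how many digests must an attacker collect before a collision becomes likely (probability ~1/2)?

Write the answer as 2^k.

Step 1: The birthday paradox gives collision probability ~50% after sqrt(2^n) = 2^(n/2) hashes.
Step 2: For 788-bit output: 2^(788/2) = 2^394.
Step 3: Approximately 2^394 hash computations needed.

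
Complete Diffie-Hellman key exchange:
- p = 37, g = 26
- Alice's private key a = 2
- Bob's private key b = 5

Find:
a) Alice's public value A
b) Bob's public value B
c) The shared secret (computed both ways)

Step 1: A = g^a mod p = 26^2 mod 37 = 10.
Step 2: B = g^b mod p = 26^5 mod 37 = 10.
Step 3: Alice computes s = B^a mod p = 10^2 mod 37 = 26.
Step 4: Bob computes s = A^b mod p = 10^5 mod 37 = 26.
Both sides agree: shared secret = 26.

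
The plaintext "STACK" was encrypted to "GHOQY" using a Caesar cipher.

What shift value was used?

Step 1: Compare first letters: S (position 18) -> G (position 6).
Step 2: Shift = (6 - 18) mod 26 = 14.
The shift value is 14.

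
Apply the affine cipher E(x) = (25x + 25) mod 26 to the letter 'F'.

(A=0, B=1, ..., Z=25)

Step 1: Convert 'F' to number: x = 5.
Step 2: E(5) = (25 * 5 + 25) mod 26 = 150 mod 26 = 20.
Step 3: Convert 20 back to letter: U.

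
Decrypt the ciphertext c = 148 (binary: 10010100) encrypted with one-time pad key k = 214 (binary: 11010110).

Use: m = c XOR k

Step 1: XOR ciphertext with key:
  Ciphertext: 10010100
  Key:        11010110
  XOR:        01000010
Step 2: Plaintext = 01000010 = 66 in decimal.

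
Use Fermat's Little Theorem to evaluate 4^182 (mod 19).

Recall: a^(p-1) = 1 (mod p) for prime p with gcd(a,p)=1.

Step 1: Since 19 is prime, by Fermat's Little Theorem: 4^18 = 1 (mod 19).
Step 2: Reduce exponent: 182 mod 18 = 2.
Step 3: So 4^182 = 4^2 (mod 19).
Step 4: 4^2 mod 19 = 16.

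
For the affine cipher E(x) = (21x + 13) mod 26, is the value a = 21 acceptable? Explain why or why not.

Step 1: Compute gcd(21, 26).
Step 2: gcd(21, 26) = 1.
Since gcd = 1, 21 is coprime with 26, so it is a valid key.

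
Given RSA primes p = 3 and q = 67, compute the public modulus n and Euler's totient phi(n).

Step 1: n = p * q = 3 * 67 = 201.
Step 2: phi(n) = (p-1)(q-1) = 2 * 66 = 132.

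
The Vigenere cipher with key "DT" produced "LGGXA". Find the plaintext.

Step 1: Extend key: DTDTD
Step 2: Decrypt each letter (c - k) mod 26:
  L(11) - D(3) = (11-3) mod 26 = 8 = I
  G(6) - T(19) = (6-19) mod 26 = 13 = N
  G(6) - D(3) = (6-3) mod 26 = 3 = D
  X(23) - T(19) = (23-19) mod 26 = 4 = E
  A(0) - D(3) = (0-3) mod 26 = 23 = X
Plaintext: INDEX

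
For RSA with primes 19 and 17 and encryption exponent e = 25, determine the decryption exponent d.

Step 1: n = 19 * 17 = 323.
Step 2: phi(n) = 18 * 16 = 288.
Step 3: Find d such that 25 * d = 1 (mod 288).
Step 4: d = 25^(-1) mod 288 = 265.
Verification: 25 * 265 = 6625 = 23 * 288 + 1.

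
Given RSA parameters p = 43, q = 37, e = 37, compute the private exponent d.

Step 1: n = 43 * 37 = 1591.
Step 2: phi(n) = 42 * 36 = 1512.
Step 3: Find d such that 37 * d = 1 (mod 1512).
Step 4: d = 37^(-1) mod 1512 = 613.
Verification: 37 * 613 = 22681 = 15 * 1512 + 1.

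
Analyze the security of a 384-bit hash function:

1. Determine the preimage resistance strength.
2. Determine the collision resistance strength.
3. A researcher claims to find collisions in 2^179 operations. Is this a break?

Step 1: Preimage resistance requires brute-force of 2^384 operations.
Step 2: Collision resistance (birthday bound) = 2^(384/2) = 2^192.
Step 3: The claimed attack costs 2^179 operations.
Step 4: Since 2^179 < 2^192, the claimed attack beats the generic birthday bound, so collision resistance is broken.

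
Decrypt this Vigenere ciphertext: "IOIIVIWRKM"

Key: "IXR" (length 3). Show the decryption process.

Step 1: Key 'IXR' has length 3. Extended key: IXRIXRIXRI
Step 2: Decrypt each position:
  I(8) - I(8) = 0 = A
  O(14) - X(23) = 17 = R
  I(8) - R(17) = 17 = R
  I(8) - I(8) = 0 = A
  V(21) - X(23) = 24 = Y
  I(8) - R(17) = 17 = R
  W(22) - I(8) = 14 = O
  R(17) - X(23) = 20 = U
  K(10) - R(17) = 19 = T
  M(12) - I(8) = 4 = E
Plaintext: ARRAYROUTE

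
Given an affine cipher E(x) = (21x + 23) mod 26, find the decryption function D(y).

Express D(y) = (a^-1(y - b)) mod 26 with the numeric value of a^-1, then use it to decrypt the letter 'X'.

Step 1: Find a^-1, the modular inverse of 21 mod 26.
Step 2: We need 21 * a^-1 = 1 (mod 26).
Step 3: 21 * 5 = 105 = 4 * 26 + 1, so a^-1 = 5.
Step 4: D(y) = 5(y - 23) mod 26.
Step 5: Apply to 'X' (y = 23): D(23) = 5 * (23 - 23) mod 26 = 5 * 0 mod 26 = 0 -> 'A'.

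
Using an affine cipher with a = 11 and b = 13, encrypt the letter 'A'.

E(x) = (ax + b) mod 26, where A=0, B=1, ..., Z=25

Step 1: Convert 'A' to number: x = 0.
Step 2: E(0) = (11 * 0 + 13) mod 26 = 13 mod 26 = 13.
Step 3: Convert 13 back to letter: N.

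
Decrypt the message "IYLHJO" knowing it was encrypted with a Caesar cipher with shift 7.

Step 1: Reverse the shift by subtracting 7 from each letter position.
  I (position 8) -> position (8-7) mod 26 = 1 -> B
  Y (position 24) -> position (24-7) mod 26 = 17 -> R
  L (position 11) -> position (11-7) mod 26 = 4 -> E
  H (position 7) -> position (7-7) mod 26 = 0 -> A
  J (position 9) -> position (9-7) mod 26 = 2 -> C
  O (position 14) -> position (14-7) mod 26 = 7 -> H
Decrypted message: BREACH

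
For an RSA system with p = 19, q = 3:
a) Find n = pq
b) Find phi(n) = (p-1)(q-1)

Step 1: n = p * q = 19 * 3 = 57.
Step 2: phi(n) = (p-1)(q-1) = 18 * 2 = 36.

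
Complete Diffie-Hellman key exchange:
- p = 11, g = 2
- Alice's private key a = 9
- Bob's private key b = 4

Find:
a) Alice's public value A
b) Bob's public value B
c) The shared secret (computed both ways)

Step 1: A = g^a mod p = 2^9 mod 11 = 6.
Step 2: B = g^b mod p = 2^4 mod 11 = 5.
Step 3: Alice computes s = B^a mod p = 5^9 mod 11 = 9.
Step 4: Bob computes s = A^b mod p = 6^4 mod 11 = 9.
Both sides agree: shared secret = 9.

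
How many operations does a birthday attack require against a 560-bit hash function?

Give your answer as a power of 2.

Step 1: The birthday paradox gives collision probability ~50% after sqrt(2^n) = 2^(n/2) hashes.
Step 2: For 560-bit output: 2^(560/2) = 2^280.
Step 3: Approximately 2^280 hash computations needed.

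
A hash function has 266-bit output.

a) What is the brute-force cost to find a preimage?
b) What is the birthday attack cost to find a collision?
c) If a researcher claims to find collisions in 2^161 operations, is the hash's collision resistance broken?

Step 1: Preimage resistance requires brute-force of 2^266 operations.
Step 2: Collision resistance (birthday bound) = 2^(266/2) = 2^133.
Step 3: The claimed attack costs 2^161 operations.
Step 4: Since 2^161 >= 2^133, the claimed attack is no faster than the generic birthday attack, so this does not break collision resistance.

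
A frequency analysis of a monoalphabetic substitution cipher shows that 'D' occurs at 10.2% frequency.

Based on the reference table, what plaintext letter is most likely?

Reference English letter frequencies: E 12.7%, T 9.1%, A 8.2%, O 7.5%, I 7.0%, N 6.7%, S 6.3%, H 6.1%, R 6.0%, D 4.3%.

Step 1: The observed frequency is 10.2%.
Step 2: Compare with English frequencies:
  E: 12.7% (difference: 2.5%)
  T: 9.1% (difference: 1.1%) <-- closest
  A: 8.2% (difference: 2.0%)
  O: 7.5% (difference: 2.7%)
  I: 7.0% (difference: 3.2%)
  N: 6.7% (difference: 3.5%)
  S: 6.3% (difference: 3.9%)
  H: 6.1% (difference: 4.1%)
  R: 6.0% (difference: 4.2%)
  D: 4.3% (difference: 5.9%)
Step 3: 'D' most likely represents 'T' (frequency 9.1%).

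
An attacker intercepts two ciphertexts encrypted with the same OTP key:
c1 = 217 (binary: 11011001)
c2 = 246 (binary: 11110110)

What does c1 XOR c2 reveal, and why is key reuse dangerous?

Step 1: c1 XOR c2 = (m1 XOR k) XOR (m2 XOR k).
Step 2: By XOR associativity/commutativity: = m1 XOR m2 XOR k XOR k = m1 XOR m2.
Step 3: 11011001 XOR 11110110 = 00101111 = 47.
Step 4: The key cancels out! An attacker learns m1 XOR m2 = 47, revealing the relationship between plaintexts.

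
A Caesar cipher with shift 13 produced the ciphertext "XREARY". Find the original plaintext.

Step 1: Reverse the shift by subtracting 13 from each letter position.
  X (position 23) -> position (23-13) mod 26 = 10 -> K
  R (position 17) -> position (17-13) mod 26 = 4 -> E
  E (position 4) -> position (4-13) mod 26 = 17 -> R
  A (position 0) -> position (0-13) mod 26 = 13 -> N
  R (position 17) -> position (17-13) mod 26 = 4 -> E
  Y (position 24) -> position (24-13) mod 26 = 11 -> L
Decrypted message: KERNEL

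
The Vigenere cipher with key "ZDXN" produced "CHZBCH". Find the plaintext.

Step 1: Extend key: ZDXNZD
Step 2: Decrypt each letter (c - k) mod 26:
  C(2) - Z(25) = (2-25) mod 26 = 3 = D
  H(7) - D(3) = (7-3) mod 26 = 4 = E
  Z(25) - X(23) = (25-23) mod 26 = 2 = C
  B(1) - N(13) = (1-13) mod 26 = 14 = O
  C(2) - Z(25) = (2-25) mod 26 = 3 = D
  H(7) - D(3) = (7-3) mod 26 = 4 = E
Plaintext: DECODE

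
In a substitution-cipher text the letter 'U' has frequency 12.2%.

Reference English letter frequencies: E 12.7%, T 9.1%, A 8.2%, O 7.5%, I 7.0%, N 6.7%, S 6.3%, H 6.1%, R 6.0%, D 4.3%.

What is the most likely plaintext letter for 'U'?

Step 1: The observed frequency is 12.2%.
Step 2: Compare with English frequencies:
  E: 12.7% (difference: 0.5%) <-- closest
  T: 9.1% (difference: 3.1%)
  A: 8.2% (difference: 4.0%)
  O: 7.5% (difference: 4.7%)
  I: 7.0% (difference: 5.2%)
  N: 6.7% (difference: 5.5%)
  S: 6.3% (difference: 5.9%)
  H: 6.1% (difference: 6.1%)
  R: 6.0% (difference: 6.2%)
  D: 4.3% (difference: 7.9%)
Step 3: 'U' most likely represents 'E' (frequency 12.7%).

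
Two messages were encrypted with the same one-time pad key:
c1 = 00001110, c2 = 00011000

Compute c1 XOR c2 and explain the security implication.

Step 1: c1 XOR c2 = (m1 XOR k) XOR (m2 XOR k).
Step 2: By XOR associativity/commutativity: = m1 XOR m2 XOR k XOR k = m1 XOR m2.
Step 3: 00001110 XOR 00011000 = 00010110 = 22.
Step 4: The key cancels out! An attacker learns m1 XOR m2 = 22, revealing the relationship between plaintexts.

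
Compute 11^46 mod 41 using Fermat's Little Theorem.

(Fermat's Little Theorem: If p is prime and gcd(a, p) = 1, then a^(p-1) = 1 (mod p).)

Step 1: Since 41 is prime, by Fermat's Little Theorem: 11^40 = 1 (mod 41).
Step 2: Reduce exponent: 46 mod 40 = 6.
Step 3: So 11^46 = 11^6 (mod 41).
Step 4: 11^6 mod 41 = 33.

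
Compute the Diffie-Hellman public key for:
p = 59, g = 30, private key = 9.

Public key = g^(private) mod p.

Step 1: A = g^a mod p = 30^9 mod 59.
  30^1 mod 59 = 30
  30^2 mod 59 = (30 * 30) mod 59 = 15
  30^3 mod 59 = (15 * 30) mod 59 = 37
  30^4 mod 59 = (37 * 30) mod 59 = 48
  30^5 mod 59 = (48 * 30) mod 59 = 24
  30^6 mod 59 = (24 * 30) mod 59 = 12
  30^7 mod 59 = (12 * 30) mod 59 = 6
  30^8 mod 59 = (6 * 30) mod 59 = 3
  30^9 mod 59 = (3 * 30) mod 59 = 31
Result: A = 31.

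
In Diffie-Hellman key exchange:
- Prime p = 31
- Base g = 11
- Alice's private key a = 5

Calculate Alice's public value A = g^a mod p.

Step 1: A = g^a mod p = 11^5 mod 31.
  11^1 mod 31 = 11
  11^2 mod 31 = (11 * 11) mod 31 = 28
  11^3 mod 31 = (28 * 11) mod 31 = 29
  11^4 mod 31 = (29 * 11) mod 31 = 9
  11^5 mod 31 = (9 * 11) mod 31 = 6
Result: A = 6.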